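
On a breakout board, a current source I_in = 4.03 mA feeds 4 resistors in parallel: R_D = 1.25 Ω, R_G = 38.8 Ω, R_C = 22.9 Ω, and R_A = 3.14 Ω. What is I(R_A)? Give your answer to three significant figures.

ΣG = 1/1.25 + 1/38.8 + 1/22.9 + 1/3.14 = 1.188.
Current divider: I(R_A) = I_in · G_k/ΣG = 4.03 × (0.3185/1.188) = 4.03 × 0.2681 = 1.080 mA.

I ≈ 1.08 mA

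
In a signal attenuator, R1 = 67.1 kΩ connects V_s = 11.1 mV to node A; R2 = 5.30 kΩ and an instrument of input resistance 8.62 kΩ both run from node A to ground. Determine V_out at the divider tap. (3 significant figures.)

V_out ≈ 0.518 mV

R2 ‖ R_L = (5.30 × 8.62)/(5.30 + 8.62) = 3.282 kΩ.
Then V_out = V_s · R2'/(R1 + R2') = 11.1 × 3.282/70.38 = 0.5176 mV.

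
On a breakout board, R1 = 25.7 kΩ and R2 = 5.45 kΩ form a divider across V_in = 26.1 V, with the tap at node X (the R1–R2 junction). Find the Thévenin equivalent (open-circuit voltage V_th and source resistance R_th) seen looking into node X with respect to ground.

V_th ≈ 4.57 V, R_th ≈ 4.50 kΩ

V_th is the unloaded tap voltage: V_in · R2/(R1+R2) = 26.1 × 0.1750 = 4.566 V.
With V_in suppressed (replaced by a short), R_th = R1 ‖ R2 = (25.70 × 5.45)/(25.70 + 5.45) = 4.496 kΩ.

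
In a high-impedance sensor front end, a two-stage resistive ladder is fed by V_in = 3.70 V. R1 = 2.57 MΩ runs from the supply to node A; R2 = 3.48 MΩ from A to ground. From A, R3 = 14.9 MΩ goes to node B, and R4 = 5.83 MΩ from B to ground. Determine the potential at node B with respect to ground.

V_B ≈ 0.559 V

The second stage (R3 + R4 = 20.73 MΩ) loads node A in parallel with R2.
R2 ‖ (R3+R4) = 2.980 MΩ.
V_A = 3.70 × 2.980/(2.57 + 2.980) = 1.987 V.
Then the unloaded second divider: V_B = V_A × R4/(R3+R4) = 1.987 × 0.2812 = 0.5587 V.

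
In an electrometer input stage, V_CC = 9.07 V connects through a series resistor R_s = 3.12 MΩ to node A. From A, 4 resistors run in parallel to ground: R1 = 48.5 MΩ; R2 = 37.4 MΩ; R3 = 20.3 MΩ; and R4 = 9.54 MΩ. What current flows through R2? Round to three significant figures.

Combine the parallel branches: R_p = (1/48.5 + 1/37.4 + 1/20.3 + 1/9.54)⁻¹ = 4.964 MΩ.
V_A = 9.07 × 4.964/8.084 = 5.570 V.
I(R2) = V_A / R2 = 5.570/37.4 = 0.1489 µA.

I ≈ 0.149 µA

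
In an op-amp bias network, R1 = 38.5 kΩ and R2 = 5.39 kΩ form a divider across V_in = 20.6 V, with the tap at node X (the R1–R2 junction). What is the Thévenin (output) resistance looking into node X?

Zeroing V_in shorts the top of R1 to ground, so R_th = R1 ‖ R2 = 4.728 kΩ.

R_th ≈ 4.73 kΩ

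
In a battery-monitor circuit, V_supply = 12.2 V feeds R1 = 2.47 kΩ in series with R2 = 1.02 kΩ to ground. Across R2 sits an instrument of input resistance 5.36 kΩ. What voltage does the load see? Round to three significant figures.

V_out ≈ 3.14 V

The load sits in parallel with R2, giving an effective lower resistance R2' = R2·R_L/(R2+R_L) = 0.8569 kΩ.
Voltage divider with the loaded lower leg: V_out = 12.2 × 0.8569/(2.47 + 0.8569) = 12.2 × 0.2576 = 3.142 V.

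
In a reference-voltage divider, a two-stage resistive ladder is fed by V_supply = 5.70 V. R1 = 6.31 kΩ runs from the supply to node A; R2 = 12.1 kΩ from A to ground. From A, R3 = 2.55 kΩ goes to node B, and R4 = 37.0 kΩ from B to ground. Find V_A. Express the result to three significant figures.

V_A ≈ 3.39 V

Looking into the second stage from A: R3 + R4 = 39.55 kΩ appears in parallel with R2.
Effective lower resistance at A: R2 ‖ 39.55 = 9.265 kΩ.
V_A = 5.70 × 9.265/(6.31 + 9.265) = 3.391 V.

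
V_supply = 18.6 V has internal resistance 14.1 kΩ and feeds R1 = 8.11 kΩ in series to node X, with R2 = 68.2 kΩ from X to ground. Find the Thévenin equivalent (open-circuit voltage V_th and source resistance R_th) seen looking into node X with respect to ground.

V_th ≈ 14.0 V, R_th ≈ 16.8 kΩ

R1' = 14.1 + 8.11 = 22.21 kΩ (source resistance + R1).
With X open, the divider is unloaded: V_th = 18.6 × 68.2/90.41 = 14.03 V.
Looking into X with the source shorted: R_th = R1'·R2/(R1'+R2) = 22.21 × 68.2/90.41 = 16.75 kΩ.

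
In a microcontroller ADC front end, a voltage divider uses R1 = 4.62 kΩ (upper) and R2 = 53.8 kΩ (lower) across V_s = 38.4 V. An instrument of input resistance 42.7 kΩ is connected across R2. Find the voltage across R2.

V_out ≈ 32.2 V

R2 ‖ R_L = (53.8 × 42.7)/(53.8 + 42.7) = 23.81 kΩ.
Now apply the divider: V_out = 38.4 × 0.8375 = 32.16 V.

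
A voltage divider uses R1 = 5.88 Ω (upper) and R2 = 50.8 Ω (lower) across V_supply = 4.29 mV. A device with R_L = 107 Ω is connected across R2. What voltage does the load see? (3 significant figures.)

The load sits in parallel with R2, giving an effective lower resistance R2' = R2·R_L/(R2+R_L) = 34.45 Ω.
Then V_out = V_supply · R2'/(R1 + R2') = 4.29 × 34.45/40.33 = 3.664 mV.

V_out ≈ 3.66 mV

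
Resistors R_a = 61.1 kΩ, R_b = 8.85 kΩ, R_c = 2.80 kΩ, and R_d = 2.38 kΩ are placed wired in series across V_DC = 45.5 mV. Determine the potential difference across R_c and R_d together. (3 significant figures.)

ΣR = 61.1 + 8.85 + 2.80 + 2.38 = 75.13 kΩ.
R_{R_c..R_d} = 2.80 + 2.38 = 5.180 kΩ.
By the voltage-divider rule, V = 45.5 × 5.180/75.13 = 3.137 mV.

V ≈ 3.14 mV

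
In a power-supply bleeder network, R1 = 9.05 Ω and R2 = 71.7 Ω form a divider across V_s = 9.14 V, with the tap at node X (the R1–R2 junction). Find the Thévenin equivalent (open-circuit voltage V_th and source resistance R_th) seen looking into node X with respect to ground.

V_th ≈ 8.12 V, R_th ≈ 8.04 Ω

With X open, the divider is unloaded: V_th = 9.14 × 71.7/80.75 = 8.116 V.
With V_s suppressed (replaced by a short), R_th = R1 ‖ R2 = (9.050 × 71.7)/(9.050 + 71.7) = 8.036 Ω.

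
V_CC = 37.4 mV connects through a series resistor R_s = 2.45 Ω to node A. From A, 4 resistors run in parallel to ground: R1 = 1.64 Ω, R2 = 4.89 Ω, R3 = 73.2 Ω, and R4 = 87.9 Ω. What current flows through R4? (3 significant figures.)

Parallel bank: R_p = 1/(1/1.64 + 1/4.89 + 1/73.2 + 1/87.9) = 1.191 Ω.
V_A = 37.4 × 1.191/3.641 = 12.24 mV.
I(R4) = V_A / R4 = 12.24/87.9 = 0.1392 mA.

I ≈ 0.139 mA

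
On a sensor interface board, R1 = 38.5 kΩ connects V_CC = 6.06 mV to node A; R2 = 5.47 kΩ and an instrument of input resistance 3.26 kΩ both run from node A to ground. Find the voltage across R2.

The load sits in parallel with R2, giving an effective lower resistance R2' = R2·R_L/(R2+R_L) = 2.043 kΩ.
Now apply the divider: V_out = 6.06 × 0.05038 = 0.3053 mV.

V_out ≈ 0.305 mV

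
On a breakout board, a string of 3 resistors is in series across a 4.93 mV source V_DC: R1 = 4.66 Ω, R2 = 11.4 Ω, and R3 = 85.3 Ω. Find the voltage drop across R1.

V ≈ 0.227 mV

ΣR = 4.66 + 11.4 + 85.3 = 101.4 Ω.
V = V_DC · R/ΣR = 4.93 × 0.04597 = 0.2267 mV.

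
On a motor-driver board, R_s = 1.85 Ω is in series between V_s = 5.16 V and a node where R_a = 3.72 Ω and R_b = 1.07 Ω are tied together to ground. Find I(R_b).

Equivalent of the parallel group: R_p = 0.8310 Ω.
Node voltage V_A = V_s · R_p/(R_s + R_p) = 5.16 × 0.3100 = 1.599 V.
I(R_b) = V_A / R_b = 1.599/1.07 = 1.495 A.

I ≈ 1.49 A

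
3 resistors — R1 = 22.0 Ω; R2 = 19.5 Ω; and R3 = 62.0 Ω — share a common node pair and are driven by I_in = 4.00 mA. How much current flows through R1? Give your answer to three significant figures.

ΣG = 1/22.0 + 1/19.5 + 1/62.0 = 0.1129.
Current divider: I(R1) = I_in · G_k/ΣG = 4.00 × (0.04545/0.1129) = 4.00 × 0.4027 = 1.611 mA.

I ≈ 1.61 mA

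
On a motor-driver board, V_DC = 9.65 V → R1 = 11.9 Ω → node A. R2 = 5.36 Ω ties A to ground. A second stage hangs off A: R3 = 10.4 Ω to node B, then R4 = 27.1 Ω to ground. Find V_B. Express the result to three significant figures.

The second stage (R3 + R4 = 37.50 Ω) loads node A in parallel with R2.
Effective lower resistance at A: R2 ‖ 37.50 = 4.690 Ω.
First divider: V_A = V_DC · 4.690/(11.9 + 4.690) = 2.728 V.
V_B = V_A × 0.7227 = 1.971 V.

V_B ≈ 1.97 V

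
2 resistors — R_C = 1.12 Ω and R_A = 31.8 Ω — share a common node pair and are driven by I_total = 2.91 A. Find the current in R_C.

I ≈ 2.81 A

Two-branch current divider: I_k = I_total · R_other/(R_1 + R_2).
I(R_C) = 2.91 × 31.8/(1.12 + 31.8) = 2.91 × 0.9660 = 2.811 A.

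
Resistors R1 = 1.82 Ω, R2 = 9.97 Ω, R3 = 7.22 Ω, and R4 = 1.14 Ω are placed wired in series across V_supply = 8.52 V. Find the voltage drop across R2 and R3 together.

Series total: ΣR = 1.82 + 9.97 + 7.22 + 1.14 = 20.15 Ω.
R_{R2..R3} = 9.97 + 7.22 = 17.19 Ω.
V = V_supply · R/ΣR = 8.52 × 0.8531 = 7.268 V.

V ≈ 7.27 V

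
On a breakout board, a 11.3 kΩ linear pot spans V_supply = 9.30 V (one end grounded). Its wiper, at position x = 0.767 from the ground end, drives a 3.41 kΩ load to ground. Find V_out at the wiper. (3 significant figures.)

Split the track: R_lower = x·R_p = 8.667 kΩ, R_upper = (1−x)·R_p = 2.633 kΩ.
(x·R_p) ‖ R_L = 2.447 kΩ.
Then V_out = V_supply · 2.447/(2.633 + 2.447) = 4.480 V.

V_out ≈ 4.48 V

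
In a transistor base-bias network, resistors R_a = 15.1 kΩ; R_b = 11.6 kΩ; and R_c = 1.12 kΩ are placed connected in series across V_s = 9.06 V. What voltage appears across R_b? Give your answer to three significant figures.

Series total: ΣR = 15.1 + 11.6 + 1.12 = 27.82 kΩ.
Voltage divider: V = V_s · (11.60 / 27.82) = 9.06 × 0.4170 = 3.778 V.

V ≈ 3.78 V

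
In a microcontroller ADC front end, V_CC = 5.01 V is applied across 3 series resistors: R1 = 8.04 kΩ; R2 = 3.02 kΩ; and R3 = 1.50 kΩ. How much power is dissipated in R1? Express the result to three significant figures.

The common current is I = 5.01/12.56 = 0.3989 mA.
V(R1) = I·R = 3.207 V; P = V·I = 3.207 × 0.3989 = 1.279 mW.

P ≈ 1.28 mW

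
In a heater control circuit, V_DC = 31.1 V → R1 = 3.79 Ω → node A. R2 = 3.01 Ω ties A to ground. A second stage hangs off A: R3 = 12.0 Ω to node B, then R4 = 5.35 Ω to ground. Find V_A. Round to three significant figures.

Looking into the second stage from A: R3 + R4 = 17.35 Ω appears in parallel with R2.
R2 ‖ (R3+R4) = 2.565 Ω.
So V_A = 31.1 × 0.4036 = 12.55 V.

V_A ≈ 12.6 V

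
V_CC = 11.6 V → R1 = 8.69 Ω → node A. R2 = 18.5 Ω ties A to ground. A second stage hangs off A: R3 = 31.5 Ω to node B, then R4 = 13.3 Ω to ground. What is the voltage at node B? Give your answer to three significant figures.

V_B ≈ 2.07 V

Looking into the second stage from A: R3 + R4 = 44.80 Ω appears in parallel with R2.
Effective lower resistance at A: R2 ‖ 44.80 = 13.09 Ω.
First divider: V_A = V_CC · 13.09/(8.69 + 13.09) = 6.972 V.
V_B = V_A × 0.2969 = 2.070 V.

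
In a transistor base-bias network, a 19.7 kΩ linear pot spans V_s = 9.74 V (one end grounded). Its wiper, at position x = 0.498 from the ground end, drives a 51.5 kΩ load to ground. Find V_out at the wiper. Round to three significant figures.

V_out ≈ 4.43 V

Split the track: R_lower = x·R_p = 9.811 kΩ, R_upper = (1−x)·R_p = 9.889 kΩ.
R_L loads the lower segment: effective lower R = 8.241 kΩ.
Loaded-divider output: V_out = 9.74 × 0.4545 = 4.427 V.
(Unloaded: V_out = x·V_s = 4.85 V.)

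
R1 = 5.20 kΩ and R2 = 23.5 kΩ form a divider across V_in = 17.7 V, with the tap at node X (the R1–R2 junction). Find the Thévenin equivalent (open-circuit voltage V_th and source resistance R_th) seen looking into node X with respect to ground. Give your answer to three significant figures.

V_th ≈ 14.5 V, R_th ≈ 4.26 kΩ

With X open, the divider is unloaded: V_th = 17.7 × 23.5/28.70 = 14.49 V.
With V_in suppressed (replaced by a short), R_th = R1 ‖ R2 = (5.200 × 23.5)/(5.200 + 23.5) = 4.258 kΩ.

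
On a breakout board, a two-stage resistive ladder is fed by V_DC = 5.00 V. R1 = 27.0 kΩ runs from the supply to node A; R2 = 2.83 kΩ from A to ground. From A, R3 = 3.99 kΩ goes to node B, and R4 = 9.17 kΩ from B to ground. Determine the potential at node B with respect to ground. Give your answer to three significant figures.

V_B ≈ 0.277 V

Looking into the second stage from A: R3 + R4 = 13.16 kΩ appears in parallel with R2.
Effective lower resistance at A: R2 ‖ 13.16 = 2.329 kΩ.
So V_A = 5.00 × 0.07941 = 0.3971 V.
V_B = V_A × 0.6968 = 0.2767 V.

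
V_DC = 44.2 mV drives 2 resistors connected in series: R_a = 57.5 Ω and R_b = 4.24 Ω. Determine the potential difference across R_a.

Total series resistance ΣR = 57.5 + 4.24 = 61.74 Ω.
V = V_DC · R/ΣR = 44.2 × 0.9313 = 41.16 mV.

V ≈ 41.2 mV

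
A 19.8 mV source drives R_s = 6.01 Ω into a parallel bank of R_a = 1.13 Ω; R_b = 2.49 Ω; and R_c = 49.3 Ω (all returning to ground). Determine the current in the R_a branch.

I ≈ 1.98 mA

Equivalent of the parallel group: R_p = 0.7652 Ω.
V_A by voltage divider: V_A = 19.8 × 0.7652/(6.01 + 0.7652) = 2.236 mV.
I(R_a) = V_A / R_a = 2.236/1.13 = 1.979 mA.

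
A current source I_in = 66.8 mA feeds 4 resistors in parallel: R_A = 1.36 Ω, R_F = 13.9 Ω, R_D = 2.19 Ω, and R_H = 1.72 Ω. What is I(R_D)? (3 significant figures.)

I ≈ 16.5 mA

ΣG = 1/1.36 + 1/13.9 + 1/2.19 + 1/1.72 = 1.845.
By the current-divider rule, I = I_in · G_k/ΣG = 66.8 × 0.2475 = 16.53 mA.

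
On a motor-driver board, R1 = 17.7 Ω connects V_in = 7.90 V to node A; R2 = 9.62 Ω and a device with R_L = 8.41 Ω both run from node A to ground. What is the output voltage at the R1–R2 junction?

V_out ≈ 1.60 V

First combine the lower leg with the load: R2 ‖ R_L = 4.487 Ω.
Voltage divider with the loaded lower leg: V_out = 7.90 × 4.487/(17.7 + 4.487) = 7.90 × 0.2022 = 1.598 V.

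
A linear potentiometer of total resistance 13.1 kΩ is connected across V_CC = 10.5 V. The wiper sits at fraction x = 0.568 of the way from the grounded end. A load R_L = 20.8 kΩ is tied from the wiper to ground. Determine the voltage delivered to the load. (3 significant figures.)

Split the track: R_lower = x·R_p = 7.441 kΩ, R_upper = (1−x)·R_p = 5.659 kΩ.
(x·R_p) ‖ R_L = 5.480 kΩ.
Loaded-divider output: V_out = 10.5 × 0.4920 = 5.166 V.
(Unloaded: V_out = x·V_CC = 5.96 V.)

V_out ≈ 5.17 V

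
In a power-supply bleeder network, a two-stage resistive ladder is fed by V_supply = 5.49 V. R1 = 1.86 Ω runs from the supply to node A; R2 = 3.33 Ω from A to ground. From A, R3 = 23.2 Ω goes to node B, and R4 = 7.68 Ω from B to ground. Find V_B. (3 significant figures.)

Node A sees R2 in parallel with the series input of stage 2, R3 + R4 = 30.88 Ω.
Effective lower resistance at A: R2 ‖ 30.88 = 3.006 Ω.
So V_A = 5.49 × 0.6177 = 3.391 V.
Stage 2 is unloaded, so V_B = V_A · R4/(R3+R4) = 3.391 × 7.68/30.88 = 0.8435 V.

V_B ≈ 0.843 V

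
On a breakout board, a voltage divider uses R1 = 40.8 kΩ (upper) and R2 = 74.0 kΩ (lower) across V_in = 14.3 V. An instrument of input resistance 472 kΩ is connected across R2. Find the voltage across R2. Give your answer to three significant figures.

V_out ≈ 8.73 V

The load sits in parallel with R2, giving an effective lower resistance R2' = R2·R_L/(R2+R_L) = 63.97 kΩ.
Voltage divider with the loaded lower leg: V_out = 14.3 × 63.97/(40.8 + 63.97) = 14.3 × 0.6106 = 8.731 V.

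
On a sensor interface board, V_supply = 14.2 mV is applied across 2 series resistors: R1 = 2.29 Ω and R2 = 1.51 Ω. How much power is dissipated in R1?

P ≈ 32.0 µW

ΣR = 3.800 Ω → I = 14.2/3.800 = 3.737 mA.
V(R1) = I·R = 8.557 mV; P = V·I = 8.557 × 3.737 = 31.98 µW.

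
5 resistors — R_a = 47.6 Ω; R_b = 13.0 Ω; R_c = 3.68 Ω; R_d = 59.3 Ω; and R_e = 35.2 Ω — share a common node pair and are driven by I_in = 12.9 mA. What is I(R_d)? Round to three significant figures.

ΣG = 1/47.6 + 1/13.0 + 1/3.68 + 1/59.3 + 1/35.2 = 0.4149.
By the current-divider rule, I = I_in · G_k/ΣG = 12.9 × 0.04064 = 0.5243 mA.

I ≈ 0.524 mA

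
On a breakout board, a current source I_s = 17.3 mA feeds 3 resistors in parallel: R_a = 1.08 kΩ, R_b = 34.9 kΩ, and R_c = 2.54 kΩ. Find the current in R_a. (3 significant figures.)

ΣG = 1/1.08 + 1/34.9 + 1/2.54 = 1.348.
R_a takes the fraction G_k/ΣG = 0.9259/1.348 = 0.6867, so I = 17.3 × 0.6867 = 11.88 mA.

I ≈ 11.9 mA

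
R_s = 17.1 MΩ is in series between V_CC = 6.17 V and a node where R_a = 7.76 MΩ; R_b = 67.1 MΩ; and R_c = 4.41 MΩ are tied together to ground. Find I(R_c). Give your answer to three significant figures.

Combine the parallel branches: R_p = (1/7.76 + 1/67.1 + 1/4.41)⁻¹ = 2.699 MΩ.
V_A by voltage divider: V_A = 6.17 × 2.699/(17.1 + 2.699) = 0.8411 V.
I(R_c) = V_A / R_c = 0.8411/4.41 = 0.1907 µA.
(Check via current divider: I_total = 0.3116 µA; share G_k/ΣG = 0.6120 → same result.)

I ≈ 0.191 µA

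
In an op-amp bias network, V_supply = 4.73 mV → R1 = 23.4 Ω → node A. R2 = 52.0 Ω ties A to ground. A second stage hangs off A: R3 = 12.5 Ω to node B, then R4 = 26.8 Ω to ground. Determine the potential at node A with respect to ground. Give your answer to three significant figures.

V_A ≈ 2.31 mV

Node A sees R2 in parallel with the series input of stage 2, R3 + R4 = 39.30 Ω.
R2 ‖ (R3+R4) = 22.38 Ω.
First divider: V_A = V_supply · 22.38/(23.4 + 22.38) = 2.312 mV.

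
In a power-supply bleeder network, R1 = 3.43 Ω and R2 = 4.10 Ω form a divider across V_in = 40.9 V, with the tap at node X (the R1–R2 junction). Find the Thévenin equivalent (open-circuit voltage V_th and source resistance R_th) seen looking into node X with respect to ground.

V_th ≈ 22.3 V, R_th ≈ 1.87 Ω

V_th is the unloaded tap voltage: V_in · R2/(R1+R2) = 40.9 × 0.5445 = 22.27 V.
Zeroing V_in shorts the top of R1 to ground, so R_th = R1 ‖ R2 = 1.868 Ω.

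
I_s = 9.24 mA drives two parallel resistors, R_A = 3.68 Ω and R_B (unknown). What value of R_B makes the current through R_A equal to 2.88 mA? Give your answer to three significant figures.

R_B ≈ 1.67 Ω

Two-branch current divider: I_A = I_s · R_B/(R_A + R_B).
With f = 0.3117, R_B = R_A · f/(1−f) = 3.68 × 0.4528 = 1.666 Ω.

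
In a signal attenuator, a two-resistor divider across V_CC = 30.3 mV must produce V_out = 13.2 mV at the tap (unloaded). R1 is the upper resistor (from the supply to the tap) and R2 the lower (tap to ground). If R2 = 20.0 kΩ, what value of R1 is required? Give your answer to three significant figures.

R1 ≈ 25.9 kΩ

V_out/V_CC = R2/(R1+R2) = 0.4356.
So R1 = R2 · (V_CC/V_out − 1) = 20.0 × (30.3/13.2 − 1) = 20.0 × 1.295 = 25.91 kΩ.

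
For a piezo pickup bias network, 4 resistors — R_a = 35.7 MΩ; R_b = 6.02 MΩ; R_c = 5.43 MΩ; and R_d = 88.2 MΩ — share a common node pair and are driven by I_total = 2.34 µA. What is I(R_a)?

I ≈ 0.168 µA

Conductances: ΣG = 1/35.7 + 1/6.02 + 1/5.43 + 1/88.2 = 0.3896 (1/MΩ).
R_a takes the fraction G_k/ΣG = 0.02801/0.3896 = 0.07189, so I = 2.34 × 0.07189 = 0.1682 µA.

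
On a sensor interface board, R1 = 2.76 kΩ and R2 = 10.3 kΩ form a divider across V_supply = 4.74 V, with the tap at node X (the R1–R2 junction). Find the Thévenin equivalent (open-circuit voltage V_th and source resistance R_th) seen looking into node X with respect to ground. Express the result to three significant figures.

Open-circuit (no load on X): V_th = V_supply · R2/(R1 + R2) = 4.74 × 10.3/(2.760 + 10.3) = 3.738 V.
Zeroing V_supply shorts the top of R1 to ground, so R_th = R1 ‖ R2 = 2.177 kΩ.

V_th ≈ 3.74 V, R_th ≈ 2.18 kΩ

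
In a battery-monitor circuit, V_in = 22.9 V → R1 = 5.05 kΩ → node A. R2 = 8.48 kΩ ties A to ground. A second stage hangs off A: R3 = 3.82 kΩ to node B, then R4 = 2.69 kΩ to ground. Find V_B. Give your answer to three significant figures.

V_B ≈ 3.99 V

Looking into the second stage from A: R3 + R4 = 6.510 kΩ appears in parallel with R2.
Effective lower resistance at A: R2 ‖ 6.510 = 3.683 kΩ.
First divider: V_A = V_in · 3.683/(5.05 + 3.683) = 9.657 V.
Stage 2 is unloaded, so V_B = V_A · R4/(R3+R4) = 9.657 × 2.69/6.510 = 3.991 V.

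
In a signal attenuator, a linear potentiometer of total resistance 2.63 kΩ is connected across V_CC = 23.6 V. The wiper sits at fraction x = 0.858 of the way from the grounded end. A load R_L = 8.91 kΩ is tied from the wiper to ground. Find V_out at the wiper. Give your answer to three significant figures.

Split the track: R_lower = x·R_p = 2.257 kΩ, R_upper = (1−x)·R_p = 0.3735 kΩ.
R_L loads the lower segment: effective lower R = 1.801 kΩ.
V_out = 23.6 × 1.801/(0.3735 + 1.801) = 19.55 V.
(Unloaded: V_out = x·V_CC = 20.2 V.)

V_out ≈ 19.5 V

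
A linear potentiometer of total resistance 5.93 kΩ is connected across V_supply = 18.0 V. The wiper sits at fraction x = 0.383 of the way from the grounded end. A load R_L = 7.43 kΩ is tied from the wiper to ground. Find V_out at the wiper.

V_out ≈ 5.80 V

Split the track: R_lower = x·R_p = 2.271 kΩ, R_upper = (1−x)·R_p = 3.659 kΩ.
(x·R_p) ‖ R_L = 1.739 kΩ.
Then V_out = V_supply · 1.739/(3.659 + 1.739) = 5.800 V.
(Unloaded: V_out = x·V_supply = 6.89 V.)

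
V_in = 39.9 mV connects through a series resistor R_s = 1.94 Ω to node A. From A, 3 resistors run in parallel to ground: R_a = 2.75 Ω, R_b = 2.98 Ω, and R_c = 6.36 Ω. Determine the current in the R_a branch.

Combine the parallel branches: R_p = (1/2.75 + 1/2.98 + 1/6.36)⁻¹ = 1.168 Ω.
Node voltage V_A = V_in · R_p/(R_s + R_p) = 39.9 × 0.3757 = 14.99 mV.
I(R_a) = V_A / R_a = 14.99/2.75 = 5.451 mA.

I ≈ 5.45 mA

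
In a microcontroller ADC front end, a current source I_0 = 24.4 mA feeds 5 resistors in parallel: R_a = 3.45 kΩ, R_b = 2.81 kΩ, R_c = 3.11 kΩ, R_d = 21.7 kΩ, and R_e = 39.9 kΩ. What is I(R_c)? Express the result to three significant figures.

Total conductance ΣG = 1/3.45 + 1/2.81 + 1/3.11 + 1/21.7 + 1/39.9 = 1.038 (units of 1/kΩ).
By the current-divider rule, I = I_0 · G_k/ΣG = 24.4 × 0.3096 = 7.555 mA.

I ≈ 7.56 mA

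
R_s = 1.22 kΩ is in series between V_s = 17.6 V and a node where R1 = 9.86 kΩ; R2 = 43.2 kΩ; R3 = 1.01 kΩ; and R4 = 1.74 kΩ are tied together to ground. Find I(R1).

I ≈ 0.583 mA

Equivalent of the parallel group: R_p = 0.5919 kΩ.
V_A by voltage divider: V_A = 17.6 × 0.5919/(1.22 + 0.5919) = 5.750 V.
I(R1) = V_A / R1 = 5.750/9.86 = 0.5831 mA.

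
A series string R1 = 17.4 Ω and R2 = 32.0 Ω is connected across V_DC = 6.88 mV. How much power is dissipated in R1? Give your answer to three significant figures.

Series current I = V_DC/ΣR = 6.88/49.40 = 0.1393 mA.
P = I²R = 0.01940 × 17.4 = 0.3375 µW.

P ≈ 0.337 µW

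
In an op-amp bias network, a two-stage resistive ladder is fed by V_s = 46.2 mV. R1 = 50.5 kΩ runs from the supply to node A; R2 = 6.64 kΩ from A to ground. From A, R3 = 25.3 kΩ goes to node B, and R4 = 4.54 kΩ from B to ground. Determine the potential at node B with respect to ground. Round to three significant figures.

V_B ≈ 0.683 mV

Node A sees R2 in parallel with the series input of stage 2, R3 + R4 = 29.84 kΩ.
R2 ‖ (R3+R4) = 5.431 kΩ.
First divider: V_A = V_s · 5.431/(50.5 + 5.431) = 4.486 mV.
Then the unloaded second divider: V_B = V_A × R4/(R3+R4) = 4.486 × 0.1521 = 0.6826 mV.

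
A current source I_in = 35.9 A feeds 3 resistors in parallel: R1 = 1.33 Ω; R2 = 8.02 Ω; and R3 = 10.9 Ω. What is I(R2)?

I ≈ 4.62 A

Conductances: ΣG = 1/1.33 + 1/8.02 + 1/10.9 = 0.9683 (1/Ω).
R2 takes the fraction G_k/ΣG = 0.1247/0.9683 = 0.1288, so I = 35.9 × 0.1288 = 4.623 A.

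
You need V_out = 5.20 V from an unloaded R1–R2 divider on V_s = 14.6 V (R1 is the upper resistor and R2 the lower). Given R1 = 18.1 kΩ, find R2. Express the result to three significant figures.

Required fraction k = V_out/V_s = 0.3562.
Rearranging, R2 = R1·k/(1−k) = 18.1 × 0.5532 = 10.01 kΩ.

R2 ≈ 10.0 kΩ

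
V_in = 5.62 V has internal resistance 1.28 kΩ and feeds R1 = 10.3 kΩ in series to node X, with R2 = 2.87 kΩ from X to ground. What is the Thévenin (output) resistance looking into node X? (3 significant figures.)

R_th ≈ 2.30 kΩ

R1' = 1.28 + 10.3 = 11.58 kΩ (source resistance + R1).
Zeroing V_in shorts the top of R1' to ground, so R_th = R1' ‖ R2 = 2.300 kΩ.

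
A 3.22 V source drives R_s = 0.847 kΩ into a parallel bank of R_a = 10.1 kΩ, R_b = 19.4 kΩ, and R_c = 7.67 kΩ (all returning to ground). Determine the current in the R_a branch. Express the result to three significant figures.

Combine the parallel branches: R_p = (1/10.1 + 1/19.4 + 1/7.67)⁻¹ = 3.560 kΩ.
V_A = 3.22 × 3.560/4.407 = 2.601 V.
I(R_a) = V_A / R_a = 2.601/10.1 = 0.2575 mA.

I ≈ 0.258 mA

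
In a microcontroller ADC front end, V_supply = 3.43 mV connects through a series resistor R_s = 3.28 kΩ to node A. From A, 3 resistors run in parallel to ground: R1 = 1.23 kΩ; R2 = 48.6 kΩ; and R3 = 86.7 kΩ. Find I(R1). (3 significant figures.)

I ≈ 0.739 µA

Equivalent of the parallel group: R_p = 1.183 kΩ.
Node voltage V_A = V_supply · R_p/(R_s + R_p) = 3.43 × 0.2651 = 0.9093 mV.
I(R1) = V_A / R1 = 0.9093/1.23 = 0.7393 µA.
(Check via current divider: I_total = 0.7685 µA; share G_k/ΣG = 0.9620 → same result.)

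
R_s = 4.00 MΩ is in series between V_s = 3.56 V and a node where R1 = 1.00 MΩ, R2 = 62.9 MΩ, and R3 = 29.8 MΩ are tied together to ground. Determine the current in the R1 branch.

I ≈ 0.685 µA

Equivalent of the parallel group: R_p = 0.9529 MΩ.
V_A = 3.56 × 0.9529/4.953 = 0.6849 V.
Branch current I = V_A/R1 = 0.6849/1.00 = 0.6849 µA.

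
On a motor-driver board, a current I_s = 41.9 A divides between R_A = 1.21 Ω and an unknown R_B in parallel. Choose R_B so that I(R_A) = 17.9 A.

R_B ≈ 0.902 Ω

In a two-way split, I_A/I_s = R_B/(R_A + R_B).
17.9/41.9 = R_B/(R_A + R_B) → R_B = R_A · (0.4272)/(1 − 0.4272) = 1.21 × 0.7458 = 0.9025 Ω.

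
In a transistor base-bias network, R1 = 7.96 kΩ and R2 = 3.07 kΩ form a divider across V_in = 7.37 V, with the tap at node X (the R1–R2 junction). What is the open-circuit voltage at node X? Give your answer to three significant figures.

Open-circuit (no load on X): V_th = V_in · R2/(R1 + R2) = 7.37 × 3.07/(7.960 + 3.07) = 2.051 V.

V_th ≈ 2.05 V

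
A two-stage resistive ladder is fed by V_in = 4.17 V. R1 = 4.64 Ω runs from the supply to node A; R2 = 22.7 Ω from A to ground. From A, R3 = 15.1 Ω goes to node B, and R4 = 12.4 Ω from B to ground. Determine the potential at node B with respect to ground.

V_B ≈ 1.37 V

Node A sees R2 in parallel with the series input of stage 2, R3 + R4 = 27.50 Ω.
Effective lower resistance at A: R2 ‖ 27.50 = 12.44 Ω.
First divider: V_A = V_in · 12.44/(4.64 + 12.44) = 3.037 V.
Stage 2 is unloaded, so V_B = V_A · R4/(R3+R4) = 3.037 × 12.4/27.50 = 1.369 V.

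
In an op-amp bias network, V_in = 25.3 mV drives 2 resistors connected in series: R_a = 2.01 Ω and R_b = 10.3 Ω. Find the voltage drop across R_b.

Total series resistance ΣR = 2.01 + 10.3 = 12.31 Ω.
By the voltage-divider rule, V = 25.3 × 10.30/12.31 = 21.17 mV.

V ≈ 21.2 mV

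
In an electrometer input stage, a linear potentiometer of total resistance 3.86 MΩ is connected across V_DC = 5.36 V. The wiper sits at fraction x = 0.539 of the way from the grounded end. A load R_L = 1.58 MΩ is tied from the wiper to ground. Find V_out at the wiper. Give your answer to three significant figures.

V_out ≈ 1.80 V

Split the track: R_lower = x·R_p = 2.081 MΩ, R_upper = (1−x)·R_p = 1.779 MΩ.
(x·R_p) ‖ R_L = 0.8980 MΩ.
Then V_out = V_DC · 0.8980/(1.779 + 0.8980) = 1.798 V.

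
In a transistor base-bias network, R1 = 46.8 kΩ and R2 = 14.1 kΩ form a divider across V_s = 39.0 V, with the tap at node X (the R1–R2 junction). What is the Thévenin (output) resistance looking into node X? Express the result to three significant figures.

R_th ≈ 10.8 kΩ

Looking into X with the source shorted: R_th = R1·R2/(R1+R2) = 46.80 × 14.1/60.90 = 10.84 kΩ.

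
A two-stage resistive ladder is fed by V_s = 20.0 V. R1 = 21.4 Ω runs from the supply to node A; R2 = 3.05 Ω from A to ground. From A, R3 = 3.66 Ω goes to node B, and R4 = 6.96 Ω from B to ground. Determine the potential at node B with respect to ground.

V_B ≈ 1.31 V

The second stage (R3 + R4 = 10.62 Ω) loads node A in parallel with R2.
R2 ‖ (R3+R4) = 2.369 Ω.
So V_A = 20.0 × 0.09969 = 1.994 V.
V_B = V_A × 0.6554 = 1.307 V.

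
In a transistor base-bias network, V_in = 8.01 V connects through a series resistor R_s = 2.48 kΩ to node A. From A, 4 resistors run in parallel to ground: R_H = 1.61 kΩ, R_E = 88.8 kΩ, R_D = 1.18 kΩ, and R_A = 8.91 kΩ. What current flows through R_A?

Parallel bank: R_p = 1/(1/1.61 + 1/88.8 + 1/1.18 + 1/8.91) = 0.6281 kΩ.
V_A by voltage divider: V_A = 8.01 × 0.6281/(2.48 + 0.6281) = 1.619 V.
Branch current I = V_A/R_A = 1.619/8.91 = 0.1817 mA.
(Check via current divider: I_total = 2.577 mA; share G_k/ΣG = 0.07050 → same result.)

I ≈ 0.182 mA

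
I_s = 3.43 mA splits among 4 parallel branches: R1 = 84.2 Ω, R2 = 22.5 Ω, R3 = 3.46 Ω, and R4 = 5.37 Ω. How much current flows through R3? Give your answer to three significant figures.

ΣG = 1/84.2 + 1/22.5 + 1/3.46 + 1/5.37 = 0.5316.
R3 takes the fraction G_k/ΣG = 0.2890/0.5316 = 0.5437, so I = 3.43 × 0.5437 = 1.865 mA.

I ≈ 1.86 mA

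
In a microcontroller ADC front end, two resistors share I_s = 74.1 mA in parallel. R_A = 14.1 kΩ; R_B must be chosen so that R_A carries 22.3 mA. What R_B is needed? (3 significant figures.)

Two-branch current divider: I_A = I_s · R_B/(R_A + R_B).
22.3/74.1 = R_B/(R_A + R_B) → R_B = R_A · (0.3009)/(1 − 0.3009) = 14.1 × 0.4305 = 6.070 kΩ.

R_B ≈ 6.07 kΩ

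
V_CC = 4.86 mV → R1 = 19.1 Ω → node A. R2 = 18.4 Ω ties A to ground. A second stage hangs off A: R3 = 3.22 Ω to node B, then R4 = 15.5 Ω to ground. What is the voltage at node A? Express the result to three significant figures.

Node A sees R2 in parallel with the series input of stage 2, R3 + R4 = 18.72 Ω.
R2 ‖ (R3+R4) = 9.279 Ω.
First divider: V_A = V_CC · 9.279/(19.1 + 9.279) = 1.589 mV.

V_A ≈ 1.59 mV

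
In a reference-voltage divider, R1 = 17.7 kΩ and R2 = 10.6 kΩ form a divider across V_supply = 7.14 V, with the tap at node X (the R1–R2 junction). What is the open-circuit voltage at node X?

V_th ≈ 2.67 V

With X open, the divider is unloaded: V_th = 7.14 × 10.6/28.30 = 2.674 V.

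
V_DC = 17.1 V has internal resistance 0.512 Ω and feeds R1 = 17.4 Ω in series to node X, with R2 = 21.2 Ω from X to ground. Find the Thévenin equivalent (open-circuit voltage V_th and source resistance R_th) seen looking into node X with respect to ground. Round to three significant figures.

V_th ≈ 9.27 V, R_th ≈ 9.71 Ω

R1' = 0.512 + 17.4 = 17.91 Ω (source resistance + R1).
With X open, the divider is unloaded: V_th = 17.1 × 21.2/39.11 = 9.269 V.
Zeroing V_DC shorts the top of R1' to ground, so R_th = R1' ‖ R2 = 9.709 Ω.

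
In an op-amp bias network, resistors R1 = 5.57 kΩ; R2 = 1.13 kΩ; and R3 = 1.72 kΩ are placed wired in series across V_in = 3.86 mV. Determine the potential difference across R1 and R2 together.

V ≈ 3.07 mV

ΣR = 5.57 + 1.13 + 1.72 = 8.420 kΩ.
R_{R1..R2} = 5.57 + 1.13 = 6.700 kΩ.
V = V_in · R/ΣR = 3.86 × 0.7957 = 3.071 mV.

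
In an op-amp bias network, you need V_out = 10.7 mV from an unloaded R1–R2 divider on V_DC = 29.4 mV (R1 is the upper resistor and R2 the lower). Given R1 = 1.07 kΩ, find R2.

R2 ≈ 0.612 kΩ

V_out/V_DC = R2/(R1+R2) = 0.3639.
Rearranging, R2 = R1·k/(1−k) = 1.07 × 0.5722 = 0.6122 kΩ.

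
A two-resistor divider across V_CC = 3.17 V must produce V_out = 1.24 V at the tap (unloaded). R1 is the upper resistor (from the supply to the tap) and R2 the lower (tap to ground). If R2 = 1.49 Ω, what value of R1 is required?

The divider ratio is R2/(R1+R2) = 1.24/3.17 = 0.3912.
R1 = R2·(1/k − 1) = 1.49 × 1.556 = 2.319 Ω.

R1 ≈ 2.32 Ω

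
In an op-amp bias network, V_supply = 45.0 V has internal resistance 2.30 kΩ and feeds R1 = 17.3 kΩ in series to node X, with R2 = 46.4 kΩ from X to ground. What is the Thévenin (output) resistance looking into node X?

R_th ≈ 13.8 kΩ

R1' = 2.30 + 17.3 = 19.60 kΩ (source resistance + R1).
With V_supply suppressed (replaced by a short), R_th = R1' ‖ R2 = (19.60 × 46.4)/(19.60 + 46.4) = 13.78 kΩ.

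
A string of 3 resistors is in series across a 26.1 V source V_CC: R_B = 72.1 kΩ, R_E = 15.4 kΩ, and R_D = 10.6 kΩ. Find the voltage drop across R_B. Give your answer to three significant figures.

V ≈ 19.2 V

Series total: ΣR = 72.1 + 15.4 + 10.6 = 98.10 kΩ.
By the voltage-divider rule, V = 26.1 × 72.10/98.10 = 19.18 V.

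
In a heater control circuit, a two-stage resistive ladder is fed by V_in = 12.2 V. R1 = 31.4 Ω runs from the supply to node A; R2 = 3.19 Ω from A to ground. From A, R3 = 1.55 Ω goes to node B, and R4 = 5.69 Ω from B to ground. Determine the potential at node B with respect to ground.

V_B ≈ 0.632 V

Node A sees R2 in parallel with the series input of stage 2, R3 + R4 = 7.240 Ω.
R2 ‖ (R3+R4) = 2.214 Ω.
First divider: V_A = V_in · 2.214/(31.4 + 2.214) = 0.8037 V.
V_B = V_A × 0.7859 = 0.6316 V.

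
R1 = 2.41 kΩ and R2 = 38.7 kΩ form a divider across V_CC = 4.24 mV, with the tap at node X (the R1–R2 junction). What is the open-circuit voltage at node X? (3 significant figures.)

V_th is the unloaded tap voltage: V_CC · R2/(R1+R2) = 4.24 × 0.9414 = 3.991 mV.

V_th ≈ 3.99 mV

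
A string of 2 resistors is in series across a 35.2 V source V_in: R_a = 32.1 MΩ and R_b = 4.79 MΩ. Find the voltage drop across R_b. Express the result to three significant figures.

Total series resistance ΣR = 32.1 + 4.79 = 36.89 MΩ.
Voltage divider: V = V_in · (4.790 / 36.89) = 35.2 × 0.1298 = 4.571 V.

V ≈ 4.57 V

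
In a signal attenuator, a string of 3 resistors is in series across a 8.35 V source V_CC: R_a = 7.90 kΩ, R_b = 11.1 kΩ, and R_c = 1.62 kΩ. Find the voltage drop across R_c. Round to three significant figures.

V ≈ 0.656 V

Total series resistance ΣR = 7.90 + 11.1 + 1.62 = 20.62 kΩ.
By the voltage-divider rule, V = 8.35 × 1.620/20.62 = 0.6560 V.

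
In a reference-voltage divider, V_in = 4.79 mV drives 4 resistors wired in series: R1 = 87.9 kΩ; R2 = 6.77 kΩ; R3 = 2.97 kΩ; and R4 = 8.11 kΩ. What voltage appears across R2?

Series total: ΣR = 87.9 + 6.77 + 2.97 + 8.11 = 105.8 kΩ.
V = V_in · R/ΣR = 4.79 × 0.06402 = 0.3067 mV.

V ≈ 0.307 mV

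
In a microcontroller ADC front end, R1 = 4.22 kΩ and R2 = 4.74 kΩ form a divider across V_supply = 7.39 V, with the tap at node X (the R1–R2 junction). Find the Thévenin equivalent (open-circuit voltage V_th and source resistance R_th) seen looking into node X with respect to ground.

V_th ≈ 3.91 V, R_th ≈ 2.23 kΩ

V_th is the unloaded tap voltage: V_supply · R2/(R1+R2) = 7.39 × 0.5290 = 3.909 V.
Zeroing V_supply shorts the top of R1 to ground, so R_th = R1 ‖ R2 = 2.232 kΩ.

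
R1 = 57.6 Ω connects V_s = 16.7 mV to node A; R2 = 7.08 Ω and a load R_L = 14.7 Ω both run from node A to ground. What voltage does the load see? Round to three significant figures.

R2 ‖ R_L = (7.08 × 14.7)/(7.08 + 14.7) = 4.779 Ω.
Voltage divider with the loaded lower leg: V_out = 16.7 × 4.779/(57.6 + 4.779) = 16.7 × 0.07661 = 1.279 mV.

V_out ≈ 1.28 mV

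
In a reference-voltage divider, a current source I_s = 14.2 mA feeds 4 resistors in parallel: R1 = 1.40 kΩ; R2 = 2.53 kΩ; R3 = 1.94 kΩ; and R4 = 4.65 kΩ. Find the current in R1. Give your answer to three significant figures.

I ≈ 5.51 mA

Total conductance ΣG = 1/1.40 + 1/2.53 + 1/1.94 + 1/4.65 = 1.840 (units of 1/kΩ).
R1 takes the fraction G_k/ΣG = 0.7143/1.840 = 0.3882, so I = 14.2 × 0.3882 = 5.512 mA.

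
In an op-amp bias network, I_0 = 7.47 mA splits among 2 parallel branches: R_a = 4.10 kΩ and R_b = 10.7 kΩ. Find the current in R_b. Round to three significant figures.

For two parallel branches, I_k = I_0 · (other R)/(sum of R).
I(R_b) = 7.47 × 4.10/(4.10 + 10.7) = 7.47 × 0.2770 = 2.069 mA.

I ≈ 2.07 mA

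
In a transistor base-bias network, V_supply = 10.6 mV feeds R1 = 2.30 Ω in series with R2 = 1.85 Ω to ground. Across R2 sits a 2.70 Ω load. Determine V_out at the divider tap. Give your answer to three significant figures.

V_out ≈ 3.42 mV

R2 ‖ R_L = (1.85 × 2.70)/(1.85 + 2.70) = 1.098 Ω.
Then V_out = V_supply · R2'/(R1 + R2') = 10.6 × 1.098/3.398 = 3.425 mV.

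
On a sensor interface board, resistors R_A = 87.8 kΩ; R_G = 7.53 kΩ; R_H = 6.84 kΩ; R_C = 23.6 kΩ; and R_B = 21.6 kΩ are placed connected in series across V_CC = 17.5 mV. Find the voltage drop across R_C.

ΣR = 87.8 + 7.53 + 6.84 + 23.6 + 21.6 = 147.4 kΩ.
By the voltage-divider rule, V = 17.5 × 23.60/147.4 = 2.802 mV.

V ≈ 2.80 mV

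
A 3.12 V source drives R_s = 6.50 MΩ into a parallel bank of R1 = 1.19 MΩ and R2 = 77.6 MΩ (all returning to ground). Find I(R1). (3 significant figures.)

Equivalent of the parallel group: R_p = 1.172 MΩ.
V_A = 3.12 × 1.172/7.672 = 0.4766 V.
Branch current I = V_A/R1 = 0.4766/1.19 = 0.4005 µA.
(Check via current divider: I_total = 0.4067 µA; share G_k/ΣG = 0.9849 → same result.)

I ≈ 0.401 µA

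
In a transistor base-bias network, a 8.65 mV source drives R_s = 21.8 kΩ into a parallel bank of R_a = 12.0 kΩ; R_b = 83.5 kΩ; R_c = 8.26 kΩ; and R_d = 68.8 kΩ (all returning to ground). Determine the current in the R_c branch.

I ≈ 0.174 µA

Parallel bank: R_p = 1/(1/12.0 + 1/83.5 + 1/8.26 + 1/68.8) = 4.331 kΩ.
V_A by voltage divider: V_A = 8.65 × 4.331/(21.8 + 4.331) = 1.434 mV.
I(R_c) = V_A / R_c = 1.434/8.26 = 0.1736 µA.
(Check via current divider: I_total = 0.3310 µA; share G_k/ΣG = 0.5243 → same result.)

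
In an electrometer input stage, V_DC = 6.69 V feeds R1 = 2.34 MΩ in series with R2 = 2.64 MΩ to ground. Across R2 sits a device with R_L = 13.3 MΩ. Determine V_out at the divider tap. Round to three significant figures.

V_out ≈ 3.24 V

The load sits in parallel with R2, giving an effective lower resistance R2' = R2·R_L/(R2+R_L) = 2.203 MΩ.
Then V_out = V_DC · R2'/(R1 + R2') = 6.69 × 2.203/4.543 = 3.244 V.
(Unloaded it would be 3.55 V; the load pulls it down.)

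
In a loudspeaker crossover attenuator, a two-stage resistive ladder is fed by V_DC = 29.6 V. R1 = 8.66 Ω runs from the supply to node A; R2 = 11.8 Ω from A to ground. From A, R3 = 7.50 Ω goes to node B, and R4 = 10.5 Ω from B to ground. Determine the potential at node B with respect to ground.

V_B ≈ 7.80 V

Looking into the second stage from A: R3 + R4 = 18.00 Ω appears in parallel with R2.
Effective lower resistance at A: R2 ‖ 18.00 = 7.128 Ω.
First divider: V_A = V_DC · 7.128/(8.66 + 7.128) = 13.36 V.
Stage 2 is unloaded, so V_B = V_A · R4/(R3+R4) = 13.36 × 10.5/18.00 = 7.795 V.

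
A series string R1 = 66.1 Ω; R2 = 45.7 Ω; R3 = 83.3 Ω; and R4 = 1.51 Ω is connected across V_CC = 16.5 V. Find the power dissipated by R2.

Series current I = V_CC/ΣR = 16.5/196.6 = 0.08392 A.
V(R2) = I·R = 3.835 V; P = V·I = 3.835 × 0.08392 = 0.3219 W.

P ≈ 0.322 W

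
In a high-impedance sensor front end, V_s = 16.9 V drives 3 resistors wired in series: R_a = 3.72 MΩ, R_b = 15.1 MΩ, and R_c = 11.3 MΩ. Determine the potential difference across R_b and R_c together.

V ≈ 14.8 V

Series total: ΣR = 3.72 + 15.1 + 11.3 = 30.12 MΩ.
R_{R_b..R_c} = 15.1 + 11.3 = 26.40 MΩ.
V = V_s · R/ΣR = 16.9 × 0.8765 = 14.81 V.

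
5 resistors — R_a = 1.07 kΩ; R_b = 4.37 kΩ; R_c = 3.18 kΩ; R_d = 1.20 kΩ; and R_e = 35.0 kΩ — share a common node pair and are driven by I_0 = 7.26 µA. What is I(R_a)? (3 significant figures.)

ΣG = 1/1.07 + 1/4.37 + 1/3.18 + 1/1.20 + 1/35.0 = 2.340.
By the current-divider rule, I = I_0 · G_k/ΣG = 7.26 × 0.3994 = 2.900 µA.

I ≈ 2.90 µA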